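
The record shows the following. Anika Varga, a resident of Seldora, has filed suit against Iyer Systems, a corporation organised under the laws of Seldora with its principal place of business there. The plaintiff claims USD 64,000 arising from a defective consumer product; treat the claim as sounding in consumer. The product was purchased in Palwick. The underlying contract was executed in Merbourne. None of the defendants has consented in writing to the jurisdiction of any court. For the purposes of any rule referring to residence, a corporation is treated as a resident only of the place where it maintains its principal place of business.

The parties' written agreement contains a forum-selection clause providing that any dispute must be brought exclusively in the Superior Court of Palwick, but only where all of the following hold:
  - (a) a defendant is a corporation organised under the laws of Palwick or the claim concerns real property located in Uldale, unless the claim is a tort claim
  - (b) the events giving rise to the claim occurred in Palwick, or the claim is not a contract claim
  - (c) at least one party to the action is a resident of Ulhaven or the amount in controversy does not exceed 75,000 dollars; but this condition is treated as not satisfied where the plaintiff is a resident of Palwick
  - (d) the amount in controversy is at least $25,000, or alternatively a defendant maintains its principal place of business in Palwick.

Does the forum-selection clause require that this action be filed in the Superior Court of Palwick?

No

The Superior Court of Palwick:
  (a) The corporate defendant(s) are organised in Seldora, not Palwick; the claim does not concern real property — no alternative holds. Nor does the 'unless' clause help: the claim is a consumer claim, not a tort claim. Fails.
  (b) The operative events occurred in Palwick, so this disjunct is met. Condition met.
  (c) The amount in controversy is USD 64,000, within the USD 75,000 ceiling — that alternative is enough. The exception is not triggered, since the plaintiff resides in Seldora, not Palwick. Condition met.
  (d) The amount in controversy is USD 64,000, which meets the $25,000 floor, which satisfies one of the alternatives. Condition met.
  → Forum clause is not triggered.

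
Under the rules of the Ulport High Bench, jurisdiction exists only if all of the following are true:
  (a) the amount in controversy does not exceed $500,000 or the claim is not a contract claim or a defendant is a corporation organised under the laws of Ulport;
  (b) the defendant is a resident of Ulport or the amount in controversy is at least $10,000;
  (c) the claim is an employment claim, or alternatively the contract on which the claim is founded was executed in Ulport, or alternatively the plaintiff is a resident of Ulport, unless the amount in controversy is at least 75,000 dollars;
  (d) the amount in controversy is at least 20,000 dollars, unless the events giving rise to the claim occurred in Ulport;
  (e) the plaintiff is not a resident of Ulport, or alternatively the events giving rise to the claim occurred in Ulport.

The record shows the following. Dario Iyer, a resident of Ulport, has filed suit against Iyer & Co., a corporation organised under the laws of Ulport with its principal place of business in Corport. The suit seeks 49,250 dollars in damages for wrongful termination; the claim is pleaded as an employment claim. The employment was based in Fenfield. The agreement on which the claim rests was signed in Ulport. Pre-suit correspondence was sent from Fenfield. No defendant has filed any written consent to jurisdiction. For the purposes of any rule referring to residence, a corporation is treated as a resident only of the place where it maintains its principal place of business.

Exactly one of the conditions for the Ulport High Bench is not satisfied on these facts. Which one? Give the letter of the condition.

The Ulport High Bench:
  (a) The amount in controversy is $49,250, within the USD 500,000 ceiling, so one alternative holds. Met.
  (b) The amount in controversy is USD 49,250, which meets the $10,000 floor, which satisfies one of the alternatives. Met.
  (c) The claim is an employment claim — that alternative is enough. Condition met.
  (d) The amount in controversy is USD 49,250, which meets the USD 20,000 floor. Satisfied.
  (e) The plaintiff resides in Ulport; the operative events occurred in Fenfield, not Ulport — no alternative holds. Condition not met.
Only condition (e) fails.

(e)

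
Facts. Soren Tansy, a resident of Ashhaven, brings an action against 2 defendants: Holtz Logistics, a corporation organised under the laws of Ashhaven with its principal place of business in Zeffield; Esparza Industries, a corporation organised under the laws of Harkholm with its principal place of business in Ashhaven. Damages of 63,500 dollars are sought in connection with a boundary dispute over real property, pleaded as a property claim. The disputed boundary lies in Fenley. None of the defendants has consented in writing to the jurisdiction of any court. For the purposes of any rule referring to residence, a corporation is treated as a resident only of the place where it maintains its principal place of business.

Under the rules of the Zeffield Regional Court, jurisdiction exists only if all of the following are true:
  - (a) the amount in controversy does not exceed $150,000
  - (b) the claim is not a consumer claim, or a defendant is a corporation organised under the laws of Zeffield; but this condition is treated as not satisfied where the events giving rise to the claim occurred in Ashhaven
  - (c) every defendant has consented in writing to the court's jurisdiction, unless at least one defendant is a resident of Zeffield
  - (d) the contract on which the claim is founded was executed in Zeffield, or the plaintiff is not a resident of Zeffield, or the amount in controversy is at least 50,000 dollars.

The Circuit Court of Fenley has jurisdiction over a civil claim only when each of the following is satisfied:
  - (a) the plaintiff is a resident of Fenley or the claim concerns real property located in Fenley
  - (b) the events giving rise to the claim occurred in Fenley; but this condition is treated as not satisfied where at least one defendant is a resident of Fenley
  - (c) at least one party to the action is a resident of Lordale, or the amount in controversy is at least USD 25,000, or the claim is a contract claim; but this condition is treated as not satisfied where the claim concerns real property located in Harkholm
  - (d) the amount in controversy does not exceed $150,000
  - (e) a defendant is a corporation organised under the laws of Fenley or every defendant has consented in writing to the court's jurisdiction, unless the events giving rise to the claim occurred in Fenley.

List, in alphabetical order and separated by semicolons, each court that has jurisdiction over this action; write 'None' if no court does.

the Circuit Court of Fenley; the Zeffield Regional Court

The Zeffield Regional Court:
  (a) The amount in controversy is 63,500 dollars, within the $150,000 ceiling. Satisfied.
  (b) The claim is a property claim, not a consumer claim, so this disjunct is met. And the carve-out is inapplicable — the operative events occurred in Fenley, not Ashhaven. Satisfied.
  (c) No such written consent has been filed. But Holtz Logistics resides in Zeffield, and the 'unless' clause therefore excuses the requirement. Met.
  (d) The plaintiff resides in Ashhaven, which is not Zeffield, so this disjunct is met. Met.
  → Jurisdiction lies.
The Circuit Court of Fenley:
  (a) The property lies in Fenley, so this disjunct is met. Satisfied.
  (b) The operative events occurred in Fenley. The exception is not triggered, since no defendant resides in Fenley (they reside in Zeffield, Ashhaven). Satisfied.
  (c) The amount in controversy is $63,500, which meets the $25,000 floor, so this disjunct is met. And the carve-out is inapplicable — the property lies in Fenley, not Harkholm. Condition met.
  (d) The amount in controversy is 63,500 dollars, within the USD 150,000 ceiling. Met.
  (e) The corporate defendant(s) are organised in Ashhaven, Harkholm, not Fenley; no such written consent has been filed — none of the alternatives is met. But the operative events occurred in Fenley, and the 'unless' clause therefore excuses the requirement. Satisfied.
  → All conditions met; jurisdiction exists.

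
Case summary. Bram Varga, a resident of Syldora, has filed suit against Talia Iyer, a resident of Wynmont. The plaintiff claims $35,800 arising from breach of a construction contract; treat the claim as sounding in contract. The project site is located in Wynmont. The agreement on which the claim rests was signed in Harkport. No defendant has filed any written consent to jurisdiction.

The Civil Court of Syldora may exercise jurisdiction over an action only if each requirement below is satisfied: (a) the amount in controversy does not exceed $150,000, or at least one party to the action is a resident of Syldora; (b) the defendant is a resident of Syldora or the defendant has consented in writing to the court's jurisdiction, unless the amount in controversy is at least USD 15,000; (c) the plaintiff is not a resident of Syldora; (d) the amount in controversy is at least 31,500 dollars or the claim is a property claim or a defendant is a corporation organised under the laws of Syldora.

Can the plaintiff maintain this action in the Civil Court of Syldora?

No

The Civil Court of Syldora:
  (a) The amount in controversy is 35,800 dollars, within the USD 150,000 ceiling, so one alternative holds. Met.
  (b) The defendant resides in Wynmont, not Syldora; no such written consent has been filed — no alternative holds. The proviso rescues it, though: the amount in controversy is USD 35,800, which meets the $15,000 floor. Met.
  (c) The plaintiff resides in Syldora. Condition not met.
  (d) The amount in controversy is USD 35,800, which meets the USD 31,500 floor — that alternative is enough. Condition met.
  → The court lacks jurisdiction.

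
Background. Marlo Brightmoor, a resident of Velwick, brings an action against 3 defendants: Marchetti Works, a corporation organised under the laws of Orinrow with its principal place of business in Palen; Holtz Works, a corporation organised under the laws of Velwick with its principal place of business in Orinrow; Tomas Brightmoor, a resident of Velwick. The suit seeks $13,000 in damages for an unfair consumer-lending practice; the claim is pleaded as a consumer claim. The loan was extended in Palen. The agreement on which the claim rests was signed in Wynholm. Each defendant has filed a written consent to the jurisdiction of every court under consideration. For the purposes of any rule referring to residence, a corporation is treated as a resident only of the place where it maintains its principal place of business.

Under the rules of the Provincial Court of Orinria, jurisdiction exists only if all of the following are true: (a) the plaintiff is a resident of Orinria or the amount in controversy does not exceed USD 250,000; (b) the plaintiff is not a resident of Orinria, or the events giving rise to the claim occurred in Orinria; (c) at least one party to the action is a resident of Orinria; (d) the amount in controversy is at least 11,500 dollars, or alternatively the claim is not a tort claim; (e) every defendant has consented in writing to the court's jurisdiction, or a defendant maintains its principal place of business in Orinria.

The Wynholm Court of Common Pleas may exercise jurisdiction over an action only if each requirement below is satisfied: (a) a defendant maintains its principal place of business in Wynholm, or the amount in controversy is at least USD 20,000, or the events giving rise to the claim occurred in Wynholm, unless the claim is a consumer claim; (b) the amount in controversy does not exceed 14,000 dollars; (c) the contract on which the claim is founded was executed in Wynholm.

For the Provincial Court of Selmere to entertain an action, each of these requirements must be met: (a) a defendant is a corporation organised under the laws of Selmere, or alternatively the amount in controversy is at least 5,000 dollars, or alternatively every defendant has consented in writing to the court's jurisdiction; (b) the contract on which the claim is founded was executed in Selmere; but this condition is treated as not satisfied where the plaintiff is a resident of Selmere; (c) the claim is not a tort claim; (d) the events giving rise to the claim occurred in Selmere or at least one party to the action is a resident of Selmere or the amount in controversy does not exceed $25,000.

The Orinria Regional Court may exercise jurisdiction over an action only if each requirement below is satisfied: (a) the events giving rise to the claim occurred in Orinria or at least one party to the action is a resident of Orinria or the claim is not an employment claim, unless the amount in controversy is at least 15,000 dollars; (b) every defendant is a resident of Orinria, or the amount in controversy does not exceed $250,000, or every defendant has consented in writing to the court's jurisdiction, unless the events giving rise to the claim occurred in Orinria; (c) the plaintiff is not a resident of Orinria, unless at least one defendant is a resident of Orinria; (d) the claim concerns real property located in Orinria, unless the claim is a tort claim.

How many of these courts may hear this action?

1

The Provincial Court of Orinria:
  (a) The amount in controversy is 13,000 dollars, within the USD 250,000 ceiling, which satisfies one of the alternatives. Condition met.
  (b) The plaintiff resides in Velwick, which is not Orinria, which satisfies one of the alternatives. Condition met.
  (c) No party resides in Orinria. Fails.
  (d) The amount in controversy is $13,000, which meets the $11,500 floor — that alternative is enough. Met.
  (e) Every defendant has filed written consent, so one alternative holds. Condition met.
  → Not every requirement is met — no jurisdiction.
The Wynholm Court of Common Pleas:
  (a) The corporate defendant(s) have their principal place of business in Orinrow, Palen, not Wynholm; the amount in controversy is $13,000, below the USD 20,000 floor; the operative events occurred in Palen, not Wynholm — none of the alternatives is met. But the claim is a consumer claim, and the 'unless' clause therefore excuses the requirement. Satisfied.
  (b) The amount in controversy is USD 13,000, within the USD 14,000 ceiling. Condition met.
  (c) The contract was executed in Wynholm. Satisfied.
  → Jurisdiction lies.
The Provincial Court of Selmere:
  (a) The amount in controversy is $13,000, which meets the $5,000 floor, so this disjunct is met. Satisfied.
  (b) The contract was executed in Wynholm, not Selmere. Condition not met.
  (c) The claim is a consumer claim, not a tort claim. Satisfied.
  (d) The amount in controversy is $13,000, within the 25,000 dollars ceiling, which satisfies one of the alternatives. Condition met.
  → Not every requirement is met — no jurisdiction.
The Orinria Regional Court:
  (a) The claim is a consumer claim, not an employment claim, so one alternative holds. Satisfied.
  (b) The amount in controversy is 13,000 dollars, within the 250,000 dollars ceiling, so this disjunct is met. Condition met.
  (c) The plaintiff resides in Velwick, which is not Orinria. Met.
  (d) The claim does not concern real property. And the claim is a consumer claim, not a tort claim, so the proviso does not save it. Not satisfied.
  → At least one condition fails; no jurisdiction.
Courts with jurisdiction: the Wynholm Court of Common Pleas — 1 in total.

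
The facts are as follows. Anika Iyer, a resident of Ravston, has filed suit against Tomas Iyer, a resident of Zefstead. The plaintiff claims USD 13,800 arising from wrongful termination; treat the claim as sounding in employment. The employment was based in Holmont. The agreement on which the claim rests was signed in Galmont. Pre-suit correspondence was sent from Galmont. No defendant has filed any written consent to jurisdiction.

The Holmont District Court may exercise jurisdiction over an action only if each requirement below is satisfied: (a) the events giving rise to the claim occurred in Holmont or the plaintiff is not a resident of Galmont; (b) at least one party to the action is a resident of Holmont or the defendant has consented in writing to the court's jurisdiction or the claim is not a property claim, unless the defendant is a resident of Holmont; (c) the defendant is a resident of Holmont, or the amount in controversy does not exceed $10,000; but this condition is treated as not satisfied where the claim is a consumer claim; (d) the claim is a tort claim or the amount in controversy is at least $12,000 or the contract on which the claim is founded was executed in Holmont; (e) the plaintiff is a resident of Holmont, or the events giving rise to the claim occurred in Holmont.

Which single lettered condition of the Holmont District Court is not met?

(c)

The Holmont District Court:
  (a) The operative events occurred in Holmont — that alternative is enough. Condition met.
  (b) The claim is an employment claim, not a property claim, so one alternative holds. Condition met.
  (c) The defendant resides in Zefstead, not Holmont; the amount in controversy is $13,800, above the 10,000 dollars ceiling — no alternative holds. Not satisfied.
  (d) The amount in controversy is 13,800 dollars, which meets the USD 12,000 floor, so one alternative holds. Satisfied.
  (e) The operative events occurred in Holmont, so this disjunct is met. Met.
Only condition (c) fails.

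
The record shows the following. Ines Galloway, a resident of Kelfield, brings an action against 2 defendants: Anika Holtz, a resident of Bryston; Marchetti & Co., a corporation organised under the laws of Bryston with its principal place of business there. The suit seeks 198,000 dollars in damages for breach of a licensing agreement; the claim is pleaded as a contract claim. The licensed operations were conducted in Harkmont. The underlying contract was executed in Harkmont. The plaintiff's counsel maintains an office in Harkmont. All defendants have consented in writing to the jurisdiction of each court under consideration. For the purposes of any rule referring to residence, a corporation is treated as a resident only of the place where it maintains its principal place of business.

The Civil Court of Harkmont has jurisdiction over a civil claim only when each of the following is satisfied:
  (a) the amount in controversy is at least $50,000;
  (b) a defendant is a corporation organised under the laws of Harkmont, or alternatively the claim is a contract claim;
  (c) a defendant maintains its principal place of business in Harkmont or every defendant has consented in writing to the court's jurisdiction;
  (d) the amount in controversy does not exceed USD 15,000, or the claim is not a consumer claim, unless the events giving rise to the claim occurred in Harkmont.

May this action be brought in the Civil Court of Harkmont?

The Civil Court of Harkmont:
  (a) The amount in controversy is 198,000 dollars, which meets the USD 50,000 floor. Satisfied.
  (b) The claim is a contract claim, which satisfies one of the alternatives. Condition met.
  (c) Every defendant has filed written consent — that alternative is enough. Condition met.
  (d) The claim is a contract claim, not a consumer claim, which satisfies one of the alternatives. Met.
  → Jurisdiction lies.

Yes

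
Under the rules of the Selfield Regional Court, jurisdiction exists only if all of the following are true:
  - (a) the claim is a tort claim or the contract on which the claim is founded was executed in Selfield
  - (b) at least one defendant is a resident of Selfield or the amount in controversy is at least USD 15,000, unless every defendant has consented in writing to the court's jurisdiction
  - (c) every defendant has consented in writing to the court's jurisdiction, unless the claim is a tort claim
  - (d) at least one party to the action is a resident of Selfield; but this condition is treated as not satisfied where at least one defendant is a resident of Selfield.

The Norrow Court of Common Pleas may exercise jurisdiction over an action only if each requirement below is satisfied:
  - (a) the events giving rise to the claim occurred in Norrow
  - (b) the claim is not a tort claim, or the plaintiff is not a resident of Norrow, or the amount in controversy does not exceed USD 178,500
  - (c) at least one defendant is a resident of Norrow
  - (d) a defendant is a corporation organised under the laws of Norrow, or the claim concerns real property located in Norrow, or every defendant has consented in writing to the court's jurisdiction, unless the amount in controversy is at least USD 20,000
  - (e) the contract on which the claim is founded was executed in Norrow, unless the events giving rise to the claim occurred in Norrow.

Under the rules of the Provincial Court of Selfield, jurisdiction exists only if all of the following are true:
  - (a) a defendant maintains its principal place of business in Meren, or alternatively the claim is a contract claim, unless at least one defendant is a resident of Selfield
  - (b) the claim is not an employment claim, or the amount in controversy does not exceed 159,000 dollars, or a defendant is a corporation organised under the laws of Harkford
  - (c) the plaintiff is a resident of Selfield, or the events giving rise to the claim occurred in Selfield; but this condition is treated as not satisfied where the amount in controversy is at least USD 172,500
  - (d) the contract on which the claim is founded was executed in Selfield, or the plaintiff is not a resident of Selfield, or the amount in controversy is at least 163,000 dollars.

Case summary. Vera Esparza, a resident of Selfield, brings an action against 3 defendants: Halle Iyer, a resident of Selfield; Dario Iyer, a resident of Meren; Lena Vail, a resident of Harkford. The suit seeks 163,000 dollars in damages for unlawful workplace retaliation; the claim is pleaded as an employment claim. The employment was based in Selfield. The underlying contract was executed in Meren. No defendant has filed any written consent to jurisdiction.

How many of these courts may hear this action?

0

The Selfield Regional Court:
  (a) The claim is an employment claim, not a tort claim; the contract was executed in Meren, not Selfield — every alternative fails. Fails.
  (b) Halle Iyer resides in Selfield — that alternative is enough. Met.
  (c) No such written consent has been filed. The proviso offers no rescue either, since the claim is an employment claim, not a tort claim. Condition not met.
  (d) Vera Esparza resides in Selfield. However, Halle Iyer resides in Selfield, which falls within the stated exception and so defeats the condition. Not satisfied.
  → No jurisdiction.
The Norrow Court of Common Pleas:
  (a) The operative events occurred in Selfield, not Norrow. Condition not met.
  (b) The claim is an employment claim, not a tort claim, so one alternative holds. Condition met.
  (c) No defendant resides in Norrow (they reside in Selfield, Meren, Harkford). Not satisfied.
  (d) No defendant is a corporation; the claim does not concern real property; no such written consent has been filed — every alternative fails. But the amount in controversy is 163,000 dollars, which meets the $20,000 floor, and the 'unless' clause therefore excuses the requirement. Met.
  (e) The contract was executed in Meren, not Norrow. Nor does the 'unless' clause help: the operative events occurred in Selfield, not Norrow. Condition not met.
  → The court lacks jurisdiction.
The Provincial Court of Selfield:
  (a) No defendant is a corporation; the claim is an employment claim, not a contract claim — every alternative fails. The proviso rescues it, though: Halle Iyer resides in Selfield. Satisfied.
  (b) The claim is an employment claim; the amount in controversy is 163,000 dollars, above the USD 159,000 ceiling; no defendant is a corporation — no alternative holds. Fails.
  (c) The plaintiff resides in Selfield, which satisfies one of the alternatives. The exception is not triggered, since the amount in controversy is $163,000, below the USD 172,500 floor. Satisfied.
  (d) The amount in controversy is 163,000 dollars, which meets the USD 163,000 floor, which satisfies one of the alternatives. Satisfied.
  → No jurisdiction.
No court satisfies all of its conditions.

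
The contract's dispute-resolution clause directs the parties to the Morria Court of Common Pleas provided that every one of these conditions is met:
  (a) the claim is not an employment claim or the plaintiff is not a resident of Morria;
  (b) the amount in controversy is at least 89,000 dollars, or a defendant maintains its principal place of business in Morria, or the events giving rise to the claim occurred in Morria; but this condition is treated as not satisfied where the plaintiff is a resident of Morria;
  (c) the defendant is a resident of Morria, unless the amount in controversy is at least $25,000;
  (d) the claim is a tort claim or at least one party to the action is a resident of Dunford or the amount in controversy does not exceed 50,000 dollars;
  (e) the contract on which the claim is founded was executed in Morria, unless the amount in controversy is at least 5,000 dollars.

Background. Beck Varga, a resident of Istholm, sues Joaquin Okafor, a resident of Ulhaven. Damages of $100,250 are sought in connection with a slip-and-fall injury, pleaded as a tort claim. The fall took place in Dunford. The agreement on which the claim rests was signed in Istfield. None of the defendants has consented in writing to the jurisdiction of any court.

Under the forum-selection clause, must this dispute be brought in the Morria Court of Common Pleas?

Yes

The Morria Court of Common Pleas:
  (a) The claim is a tort claim, not an employment claim, so this disjunct is met. Condition met.
  (b) The amount in controversy is 100,250 dollars, which meets the $89,000 floor, which satisfies one of the alternatives. And the carve-out is inapplicable — the plaintiff resides in Istholm, not Morria. Met.
  (c) The defendant resides in Ulhaven, not Morria. The proviso rescues it, though: the amount in controversy is 100,250 dollars, which meets the USD 25,000 floor. Satisfied.
  (d) The claim is a tort claim — that alternative is enough. Met.
  (e) The contract was executed in Istfield, not Morria. But the amount in controversy is $100,250, which meets the $5,000 floor, and the 'unless' clause therefore excuses the requirement. Satisfied.
  → The clause applies.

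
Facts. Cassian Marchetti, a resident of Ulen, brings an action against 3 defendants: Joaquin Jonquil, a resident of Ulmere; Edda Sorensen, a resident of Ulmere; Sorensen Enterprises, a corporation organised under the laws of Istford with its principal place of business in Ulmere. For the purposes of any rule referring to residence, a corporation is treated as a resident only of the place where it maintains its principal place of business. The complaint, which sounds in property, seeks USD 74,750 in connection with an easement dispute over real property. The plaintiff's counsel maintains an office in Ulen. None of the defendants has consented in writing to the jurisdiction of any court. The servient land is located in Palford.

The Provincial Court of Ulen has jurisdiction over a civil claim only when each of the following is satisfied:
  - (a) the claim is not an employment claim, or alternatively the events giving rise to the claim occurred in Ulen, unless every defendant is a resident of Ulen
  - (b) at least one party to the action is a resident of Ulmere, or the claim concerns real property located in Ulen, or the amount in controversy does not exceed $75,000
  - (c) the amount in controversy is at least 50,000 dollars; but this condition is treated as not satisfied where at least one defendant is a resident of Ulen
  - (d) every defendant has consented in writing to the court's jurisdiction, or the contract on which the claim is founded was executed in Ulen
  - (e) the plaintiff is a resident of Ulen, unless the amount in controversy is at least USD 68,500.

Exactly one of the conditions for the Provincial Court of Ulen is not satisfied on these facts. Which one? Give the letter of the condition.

(d)

The Provincial Court of Ulen:
  (a) The claim is a property claim, not an employment claim, so one alternative holds. Met.
  (b) Joaquin Jonquil resides in Ulmere — that alternative is enough. Satisfied.
  (c) The amount in controversy is USD 74,750, which meets the USD 50,000 floor. The carve-out does not apply: no defendant resides in Ulen (they reside in Ulmere, Ulmere, Ulmere). Condition met.
  (d) No such written consent has been filed; no contract (and hence no place of execution) is alleged — none of the alternatives is met. Fails.
  (e) The plaintiff resides in Ulen. Condition met.
Only condition (d) fails.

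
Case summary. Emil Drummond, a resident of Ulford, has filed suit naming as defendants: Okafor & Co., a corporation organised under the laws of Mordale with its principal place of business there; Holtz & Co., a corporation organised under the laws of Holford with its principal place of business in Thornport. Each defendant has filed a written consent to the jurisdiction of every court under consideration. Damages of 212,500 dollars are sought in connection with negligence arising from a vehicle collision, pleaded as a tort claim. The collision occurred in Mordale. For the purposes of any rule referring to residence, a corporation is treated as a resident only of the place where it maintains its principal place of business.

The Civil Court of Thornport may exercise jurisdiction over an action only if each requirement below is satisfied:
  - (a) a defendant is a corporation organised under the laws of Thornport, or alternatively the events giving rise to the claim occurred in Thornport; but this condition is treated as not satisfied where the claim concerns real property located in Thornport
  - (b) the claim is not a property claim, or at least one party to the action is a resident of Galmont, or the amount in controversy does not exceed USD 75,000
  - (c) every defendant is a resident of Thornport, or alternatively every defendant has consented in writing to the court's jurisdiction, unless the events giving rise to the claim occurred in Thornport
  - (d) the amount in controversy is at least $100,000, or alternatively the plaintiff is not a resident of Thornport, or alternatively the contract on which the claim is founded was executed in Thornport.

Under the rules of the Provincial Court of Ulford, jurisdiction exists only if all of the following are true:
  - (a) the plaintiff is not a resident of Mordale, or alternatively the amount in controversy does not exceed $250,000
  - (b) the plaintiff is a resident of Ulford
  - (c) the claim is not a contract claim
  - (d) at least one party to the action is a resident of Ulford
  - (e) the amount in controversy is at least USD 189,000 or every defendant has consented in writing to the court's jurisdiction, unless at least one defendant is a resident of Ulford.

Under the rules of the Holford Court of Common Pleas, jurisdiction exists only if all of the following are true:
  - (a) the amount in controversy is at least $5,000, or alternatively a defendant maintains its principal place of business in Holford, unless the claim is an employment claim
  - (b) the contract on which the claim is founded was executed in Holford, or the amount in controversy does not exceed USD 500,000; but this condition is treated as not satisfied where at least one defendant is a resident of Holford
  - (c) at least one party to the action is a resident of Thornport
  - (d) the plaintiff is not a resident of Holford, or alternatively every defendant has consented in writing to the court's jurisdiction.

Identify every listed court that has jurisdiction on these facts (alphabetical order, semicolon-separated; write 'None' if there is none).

The Civil Court of Thornport:
  (a) The corporate defendant(s) are organised in Holford, Mordale, not Thornport; the operative events occurred in Mordale, not Thornport — none of the alternatives is met. Not satisfied.
  (b) The claim is a tort claim, not a property claim, so one alternative holds. Satisfied.
  (c) Every defendant has filed written consent, so one alternative holds. Satisfied.
  (d) The amount in controversy is USD 212,500, which meets the USD 100,000 floor, so one alternative holds. Met.
  → At least one condition fails; no jurisdiction.
The Provincial Court of Ulford:
  (a) The plaintiff resides in Ulford, which is not Mordale — that alternative is enough. Met.
  (b) The plaintiff resides in Ulford. Condition met.
  (c) The claim is a tort claim, not a contract claim. Met.
  (d) Emil Drummond resides in Ulford. Satisfied.
  (e) The amount in controversy is $212,500, which meets the 189,000 dollars floor — that alternative is enough. Condition met.
  → All conditions met; jurisdiction exists.
The Holford Court of Common Pleas:
  (a) The amount in controversy is USD 212,500, which meets the USD 5,000 floor, so one alternative holds. Condition met.
  (b) The amount in controversy is 212,500 dollars, within the 500,000 dollars ceiling, so one alternative holds. The carve-out does not apply: no defendant resides in Holford (they reside in Mordale, Thornport). Satisfied.
  (c) Holtz & Co. resides in Thornport. Met.
  (d) The plaintiff resides in Ulford, which is not Holford, which satisfies one of the alternatives. Condition met.
  → All conditions met; jurisdiction exists.

the Holford Court of Common Pleas; the Provincial Court of Ulford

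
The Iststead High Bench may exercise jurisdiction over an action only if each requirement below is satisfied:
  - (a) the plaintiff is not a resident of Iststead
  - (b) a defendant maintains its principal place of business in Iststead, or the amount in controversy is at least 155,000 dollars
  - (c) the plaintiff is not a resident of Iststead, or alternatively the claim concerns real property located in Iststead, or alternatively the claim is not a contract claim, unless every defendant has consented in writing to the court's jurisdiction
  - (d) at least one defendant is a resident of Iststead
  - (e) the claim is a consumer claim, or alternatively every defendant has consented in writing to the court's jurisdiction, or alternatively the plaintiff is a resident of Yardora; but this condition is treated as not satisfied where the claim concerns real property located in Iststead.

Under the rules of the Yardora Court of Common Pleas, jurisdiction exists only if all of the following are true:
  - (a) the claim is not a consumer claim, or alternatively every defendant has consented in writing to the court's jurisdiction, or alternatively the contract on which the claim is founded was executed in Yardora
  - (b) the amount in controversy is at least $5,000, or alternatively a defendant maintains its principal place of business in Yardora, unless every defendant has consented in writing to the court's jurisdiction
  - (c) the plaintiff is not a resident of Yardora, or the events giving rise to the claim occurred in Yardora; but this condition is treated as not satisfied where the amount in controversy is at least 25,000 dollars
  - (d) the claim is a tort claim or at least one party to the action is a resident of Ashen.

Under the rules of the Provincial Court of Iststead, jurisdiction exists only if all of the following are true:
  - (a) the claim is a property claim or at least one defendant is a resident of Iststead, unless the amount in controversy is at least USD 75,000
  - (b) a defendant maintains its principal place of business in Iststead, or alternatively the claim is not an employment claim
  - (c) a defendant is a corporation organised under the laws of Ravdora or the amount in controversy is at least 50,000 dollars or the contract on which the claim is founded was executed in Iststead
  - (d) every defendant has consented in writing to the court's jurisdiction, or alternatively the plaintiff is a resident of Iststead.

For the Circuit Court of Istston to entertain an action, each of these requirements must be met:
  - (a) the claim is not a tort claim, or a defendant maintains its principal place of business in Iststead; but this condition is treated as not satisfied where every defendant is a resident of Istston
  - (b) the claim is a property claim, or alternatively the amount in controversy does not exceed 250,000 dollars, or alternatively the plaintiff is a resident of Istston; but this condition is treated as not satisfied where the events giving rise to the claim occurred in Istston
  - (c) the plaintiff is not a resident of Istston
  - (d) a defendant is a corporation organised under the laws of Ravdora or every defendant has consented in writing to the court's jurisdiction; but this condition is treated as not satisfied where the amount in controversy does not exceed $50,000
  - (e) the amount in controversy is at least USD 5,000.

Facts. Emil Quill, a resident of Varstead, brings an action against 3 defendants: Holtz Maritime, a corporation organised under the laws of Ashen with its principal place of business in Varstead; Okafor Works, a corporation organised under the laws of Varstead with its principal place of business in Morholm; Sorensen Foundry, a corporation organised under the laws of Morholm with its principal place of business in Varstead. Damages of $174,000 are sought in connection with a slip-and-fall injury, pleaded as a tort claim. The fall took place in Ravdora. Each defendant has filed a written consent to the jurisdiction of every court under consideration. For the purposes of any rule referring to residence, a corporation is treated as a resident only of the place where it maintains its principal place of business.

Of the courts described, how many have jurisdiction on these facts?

1

The Iststead High Bench:
  (a) The plaintiff resides in Varstead, which is not Iststead. Met.
  (b) The amount in controversy is 174,000 dollars, which meets the $155,000 floor, which satisfies one of the alternatives. Met.
  (c) The plaintiff resides in Varstead, which is not Iststead, which satisfies one of the alternatives. Satisfied.
  (d) No defendant resides in Iststead (they reside in Varstead, Morholm, Varstead). Condition not met.
  (e) Every defendant has filed written consent, which satisfies one of the alternatives. And the carve-out is inapplicable — the claim does not concern real property. Condition met.
  → Not every requirement is met — no jurisdiction.
The Yardora Court of Common Pleas:
  (a) The claim is a tort claim, not a consumer claim, so one alternative holds. Met.
  (b) The amount in controversy is $174,000, which meets the USD 5,000 floor — that alternative is enough. Condition met.
  (c) The plaintiff resides in Varstead, which is not Yardora — that alternative is enough. However, the amount in controversy is 174,000 dollars, which meets the 25,000 dollars floor, which falls within the stated exception and so defeats the condition. Condition not met.
  (d) The claim is a tort claim, so one alternative holds. Met.
  → No jurisdiction.
The Provincial Court of Iststead:
  (a) The claim is a tort claim, not a property claim; no defendant resides in Iststead (they reside in Varstead, Morholm, Varstead) — none of the alternatives is met. The proviso rescues it, though: the amount in controversy is USD 174,000, which meets the 75,000 dollars floor. Condition met.
  (b) The claim is a tort claim, not an employment claim, so this disjunct is met. Met.
  (c) The amount in controversy is 174,000 dollars, which meets the 50,000 dollars floor, so this disjunct is met. Condition met.
  (d) Every defendant has filed written consent, which satisfies one of the alternatives. Met.
  → Every requirement is satisfied — jurisdiction.
The Circuit Court of Istston:
  (a) The claim is a tort claim; the corporate defendant(s) have their principal place of business in Morholm, Varstead, not Iststead — none of the alternatives is met. Condition not met.
  (b) The amount in controversy is USD 174,000, within the USD 250,000 ceiling, so this disjunct is met. And the carve-out is inapplicable — the operative events occurred in Ravdora, not Istston. Satisfied.
  (c) The plaintiff resides in Varstead, which is not Istston. Condition met.
  (d) Every defendant has filed written consent — that alternative is enough. The carve-out does not apply: the amount in controversy is 174,000 dollars, above the USD 50,000 ceiling. Satisfied.
  (e) The amount in controversy is $174,000, which meets the USD 5,000 floor. Satisfied.
  → No jurisdiction.
Courts with jurisdiction: the Provincial Court of Iststead — 1 in total.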